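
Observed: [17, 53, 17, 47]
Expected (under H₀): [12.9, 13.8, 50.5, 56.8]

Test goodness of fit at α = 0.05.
Chi-square goodness of fit test:
H₀: observed counts match expected distribution
H₁: observed counts differ from expected distribution
df = k - 1 = 3
χ² = Σ(O - E)²/E
   = (17 - 12.9)²/12.9 + (53 - 13.8)²/13.8 + (17 - 50.5)²/50.5 + (47 - 56.8)²/56.8
   = 1.303 + 111.351 + 22.223 + 1.691
   = 136.57
p-value < 0.0001

Since p-value < α = 0.05, we reject H₀.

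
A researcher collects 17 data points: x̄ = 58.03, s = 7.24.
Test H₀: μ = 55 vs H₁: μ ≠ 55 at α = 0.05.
One-sample t-test:
H₀: μ = 55
H₁: μ ≠ 55
df = n - 1 = 16
t = (x̄ - μ₀) / (s/√n) = (58.03 - 55) / (7.24/√17) = 1.726
p-value = 0.1037

Since p-value > α = 0.05, we fail to reject H₀.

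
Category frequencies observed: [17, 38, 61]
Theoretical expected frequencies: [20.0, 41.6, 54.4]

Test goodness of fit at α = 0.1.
Chi-square goodness of fit test:
H₀: observed counts match expected distribution
H₁: observed counts differ from expected distribution
df = k - 1 = 2
χ² = Σ(O - E)²/E
   = (17 - 20.0)²/20.0 + (38 - 41.6)²/41.6 + (61 - 54.4)²/54.4
   = 0.450 + 0.312 + 0.801
   = 1.56
p-value = 0.4579

Since p-value > α = 0.1, we fail to reject H₀.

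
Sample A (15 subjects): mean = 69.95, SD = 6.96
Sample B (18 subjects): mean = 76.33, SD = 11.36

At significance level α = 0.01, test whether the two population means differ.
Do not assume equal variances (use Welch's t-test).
Welch's two-sample t-test:
H₀: μ₁ = μ₂
H₁: μ₁ ≠ μ₂
s₁²/n₁ = 6.96²/15 = 3.2294,  s₂²/n₂ = 11.36²/18 = 7.1694
SE = √(s₁²/n₁ + s₂²/n₂) = √(3.2294 + 7.1694) = 3.2247
df (Welch-Satterthwaite) = (s₁²/n₁ + s₂²/n₂)² / [(s₁²/n₁)²/(n₁-1) + (s₂²/n₂)²/(n₂-1)] ≈ 28.69
t = (x̄₁ - x̄₂) / SE = (69.95 - 76.33) / 3.2247 = -6.38 / 3.2247 = -1.978
p-value = 0.0575

Since p-value > α = 0.01, we fail to reject H₀.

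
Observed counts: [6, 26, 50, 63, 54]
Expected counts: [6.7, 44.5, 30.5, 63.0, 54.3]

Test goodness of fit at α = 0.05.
Chi-square goodness of fit test:
H₀: observed counts match expected distribution
H₁: observed counts differ from expected distribution
df = k - 1 = 4
χ² = Σ(O - E)²/E
   = (6 - 6.7)²/6.7 + (26 - 44.5)²/44.5 + (50 - 30.5)²/30.5 + (63 - 63.0)²/63.0 + (54 - 54.3)²/54.3
   = 0.073 + 7.691 + 12.467 + 0.000 + 0.002
   = 20.23
p-value = 0.0004

Since p-value < α = 0.05, we reject H₀.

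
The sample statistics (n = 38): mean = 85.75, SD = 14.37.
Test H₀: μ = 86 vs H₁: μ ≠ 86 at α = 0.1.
One-sample t-test:
H₀: μ = 86
H₁: μ ≠ 86
df = n - 1 = 37
t = (x̄ - μ₀) / (s/√n) = (85.75 - 86) / (14.37/√38) = -0.107
p-value = 0.9152

Since p-value > α = 0.1, we fail to reject H₀.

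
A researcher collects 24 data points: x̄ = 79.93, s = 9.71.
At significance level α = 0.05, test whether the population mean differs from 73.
One-sample t-test:
H₀: μ = 73
H₁: μ ≠ 73
df = n - 1 = 23
t = (x̄ - μ₀) / (s/√n) = (79.93 - 73) / (9.71/√24) = 3.496
p-value = 0.0019

Since p-value < α = 0.05, we reject H₀.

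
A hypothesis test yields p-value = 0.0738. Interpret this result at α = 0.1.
Since p = 0.0738 < α = 0.1, reject H₀.
There is sufficient evidence to reject the null hypothesis; the result is statistically significant at the 0.1 level.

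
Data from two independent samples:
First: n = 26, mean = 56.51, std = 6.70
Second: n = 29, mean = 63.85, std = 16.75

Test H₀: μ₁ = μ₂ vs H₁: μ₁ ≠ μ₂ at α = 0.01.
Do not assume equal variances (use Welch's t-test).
Welch's two-sample t-test:
H₀: μ₁ = μ₂
H₁: μ₁ ≠ μ₂
s₁²/n₁ = 6.70²/26 = 1.7265,  s₂²/n₂ = 16.75²/29 = 9.6746
SE = √(s₁²/n₁ + s₂²/n₂) = √(1.7265 + 9.6746) = 3.3766
df (Welch-Satterthwaite) = (s₁²/n₁ + s₂²/n₂)² / [(s₁²/n₁)²/(n₁-1) + (s₂²/n₂)²/(n₂-1)] ≈ 37.55
t = (x̄₁ - x̄₂) / SE = (56.51 - 63.85) / 3.3766 = -7.34 / 3.3766 = -2.174
p-value = 0.0361

Since p-value > α = 0.01, we fail to reject H₀.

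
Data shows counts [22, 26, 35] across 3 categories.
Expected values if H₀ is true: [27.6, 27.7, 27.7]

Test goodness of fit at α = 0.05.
Chi-square goodness of fit test:
H₀: observed counts match expected distribution
H₁: observed counts differ from expected distribution
df = k - 1 = 2
χ² = Σ(O - E)²/E
   = (22 - 27.6)²/27.6 + (26 - 27.7)²/27.7 + (35 - 27.7)²/27.7
   = 1.136 + 0.104 + 1.924
   = 3.16
p-value = 0.2055

Since p-value > α = 0.05, we fail to reject H₀.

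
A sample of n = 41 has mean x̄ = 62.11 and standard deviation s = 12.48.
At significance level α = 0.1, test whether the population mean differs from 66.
One-sample t-test:
H₀: μ = 66
H₁: μ ≠ 66
df = n - 1 = 40
t = (x̄ - μ₀) / (s/√n) = (62.11 - 66) / (12.48/√41) = -1.996
p-value = 0.0528

Since p-value < α = 0.1, we reject H₀.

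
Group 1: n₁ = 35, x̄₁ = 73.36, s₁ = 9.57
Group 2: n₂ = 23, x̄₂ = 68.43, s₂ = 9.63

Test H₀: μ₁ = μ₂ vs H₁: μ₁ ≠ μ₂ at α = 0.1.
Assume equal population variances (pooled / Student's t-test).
Student's two-sample t-test (equal variances):
H₀: μ₁ = μ₂
H₁: μ₁ ≠ μ₂
df = n₁ + n₂ - 2 = 56
Pooled variance s_p² = [(n₁-1)s₁² + (n₂-1)s₂²] / (n₁ + n₂ - 2) = [(34)(9.57²) + (22)(9.63²)] / 56 = 92.0375
SE = √(s_p²(1/n₁ + 1/n₂)) = √(92.0375 × (1/35 + 1/23)) = 2.5751
t = (x̄₁ - x̄₂) / SE = (73.36 - 68.43) / 2.5751 = 4.93 / 2.5751 = 1.914
p-value = 0.0607

Since p-value < α = 0.1, we reject H₀.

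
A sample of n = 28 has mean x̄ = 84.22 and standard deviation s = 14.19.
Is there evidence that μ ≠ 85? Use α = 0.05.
One-sample t-test:
H₀: μ = 85
H₁: μ ≠ 85
df = n - 1 = 27
t = (x̄ - μ₀) / (s/√n) = (84.22 - 85) / (14.19/√28) = -0.291
p-value = 0.7734

Since p-value > α = 0.05, we fail to reject H₀.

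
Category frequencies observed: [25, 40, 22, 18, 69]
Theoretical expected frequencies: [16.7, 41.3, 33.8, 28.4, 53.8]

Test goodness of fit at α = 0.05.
Chi-square goodness of fit test:
H₀: observed counts match expected distribution
H₁: observed counts differ from expected distribution
df = k - 1 = 4
χ² = Σ(O - E)²/E
   = (25 - 16.7)²/16.7 + (40 - 41.3)²/41.3 + (22 - 33.8)²/33.8 + (18 - 28.4)²/28.4 + (69 - 53.8)²/53.8
   = 4.125 + 0.041 + 4.120 + 3.808 + 4.294
   = 16.39
p-value = 0.0025

Since p-value < α = 0.05, we reject H₀.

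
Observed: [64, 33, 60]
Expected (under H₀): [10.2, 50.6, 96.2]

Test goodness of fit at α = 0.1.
Chi-square goodness of fit test:
H₀: observed counts match expected distribution
H₁: observed counts differ from expected distribution
df = k - 1 = 2
χ² = Σ(O - E)²/E
   = (64 - 10.2)²/10.2 + (33 - 50.6)²/50.6 + (60 - 96.2)²/96.2
   = 283.769 + 6.122 + 13.622
   = 303.51
p-value < 0.0001

Since p-value < α = 0.1, we reject H₀.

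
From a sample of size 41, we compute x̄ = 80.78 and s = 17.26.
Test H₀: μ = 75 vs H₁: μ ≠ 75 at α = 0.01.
One-sample t-test:
H₀: μ = 75
H₁: μ ≠ 75
df = n - 1 = 40
t = (x̄ - μ₀) / (s/√n) = (80.78 - 75) / (17.26/√41) = 2.144
p-value = 0.0381

Since p-value > α = 0.01, we fail to reject H₀.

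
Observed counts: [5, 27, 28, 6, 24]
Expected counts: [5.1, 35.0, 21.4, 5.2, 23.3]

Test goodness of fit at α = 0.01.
Chi-square goodness of fit test:
H₀: observed counts match expected distribution
H₁: observed counts differ from expected distribution
df = k - 1 = 4
χ² = Σ(O - E)²/E
   = (5 - 5.1)²/5.1 + (27 - 35.0)²/35.0 + (28 - 21.4)²/21.4 + (6 - 5.2)²/5.2 + (24 - 23.3)²/23.3
   = 0.002 + 1.829 + 2.036 + 0.123 + 0.021
   = 4.01
p-value = 0.4046

Since p-value > α = 0.01, we fail to reject H₀.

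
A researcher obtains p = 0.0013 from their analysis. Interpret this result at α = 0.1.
Since p = 0.0013 < α = 0.1, reject H₀.
There is sufficient evidence to reject the null hypothesis; the result is statistically significant at the 0.1 level.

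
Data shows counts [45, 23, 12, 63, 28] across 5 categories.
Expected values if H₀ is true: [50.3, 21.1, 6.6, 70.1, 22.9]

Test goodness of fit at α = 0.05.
Chi-square goodness of fit test:
H₀: observed counts match expected distribution
H₁: observed counts differ from expected distribution
df = k - 1 = 4
χ² = Σ(O - E)²/E
   = (45 - 50.3)²/50.3 + (23 - 21.1)²/21.1 + (12 - 6.6)²/6.6 + (63 - 70.1)²/70.1 + (28 - 22.9)²/22.9
   = 0.558 + 0.171 + 4.418 + 0.719 + 1.136
   = 7.00
p-value = 0.1357

Since p-value > α = 0.05, we fail to reject H₀.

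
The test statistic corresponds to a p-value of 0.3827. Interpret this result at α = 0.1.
Since p = 0.3827 > α = 0.1, fail to reject H₀.
There is insufficient evidence to reject the null hypothesis; the result is not statistically significant at the 0.1 level.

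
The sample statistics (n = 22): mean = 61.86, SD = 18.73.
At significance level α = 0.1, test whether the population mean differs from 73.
One-sample t-test:
H₀: μ = 73
H₁: μ ≠ 73
df = n - 1 = 21
t = (x̄ - μ₀) / (s/√n) = (61.86 - 73) / (18.73/√22) = -2.790
p-value = 0.0110

Since p-value < α = 0.1, we reject H₀.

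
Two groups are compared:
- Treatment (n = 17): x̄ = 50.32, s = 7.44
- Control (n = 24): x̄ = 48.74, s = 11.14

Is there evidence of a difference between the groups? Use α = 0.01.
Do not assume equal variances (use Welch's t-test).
Welch's two-sample t-test:
H₀: μ₁ = μ₂
H₁: μ₁ ≠ μ₂
s₁²/n₁ = 7.44²/17 = 3.2561,  s₂²/n₂ = 11.14²/24 = 5.1708
SE = √(s₁²/n₁ + s₂²/n₂) = √(3.2561 + 5.1708) = 2.9029
df (Welch-Satterthwaite) = (s₁²/n₁ + s₂²/n₂)² / [(s₁²/n₁)²/(n₁-1) + (s₂²/n₂)²/(n₂-1)] ≈ 38.91
t = (x̄₁ - x̄₂) / SE = (50.32 - 48.74) / 2.9029 = 1.58 / 2.9029 = 0.544
p-value = 0.5894

Since p-value > α = 0.01, we fail to reject H₀.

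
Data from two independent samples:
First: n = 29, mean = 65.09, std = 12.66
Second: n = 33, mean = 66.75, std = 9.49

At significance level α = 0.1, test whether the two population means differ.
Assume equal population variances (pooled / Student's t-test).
Student's two-sample t-test (equal variances):
H₀: μ₁ = μ₂
H₁: μ₁ ≠ μ₂
df = n₁ + n₂ - 2 = 60
Pooled variance s_p² = [(n₁-1)s₁² + (n₂-1)s₂²] / (n₁ + n₂ - 2) = [(28)(12.66²) + (32)(9.49²)] / 60 = 122.8273
SE = √(s_p²(1/n₁ + 1/n₂)) = √(122.8273 × (1/29 + 1/33)) = 2.8209
t = (x̄₁ - x̄₂) / SE = (65.09 - 66.75) / 2.8209 = -1.66 / 2.8209 = -0.588
p-value = 0.5584

Since p-value > α = 0.1, we fail to reject H₀.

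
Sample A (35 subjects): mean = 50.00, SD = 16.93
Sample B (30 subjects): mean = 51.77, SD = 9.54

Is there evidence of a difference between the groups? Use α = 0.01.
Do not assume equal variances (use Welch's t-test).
Welch's two-sample t-test:
H₀: μ₁ = μ₂
H₁: μ₁ ≠ μ₂
s₁²/n₁ = 16.93²/35 = 8.1893,  s₂²/n₂ = 9.54²/30 = 3.0337
SE = √(s₁²/n₁ + s₂²/n₂) = √(8.1893 + 3.0337) = 3.3501
df (Welch-Satterthwaite) = (s₁²/n₁ + s₂²/n₂)² / [(s₁²/n₁)²/(n₁-1) + (s₂²/n₂)²/(n₂-1)] ≈ 55.01
t = (x̄₁ - x̄₂) / SE = (50.00 - 51.77) / 3.3501 = -1.77 / 3.3501 = -0.528
p-value = 0.5994

Since p-value > α = 0.01, we fail to reject H₀.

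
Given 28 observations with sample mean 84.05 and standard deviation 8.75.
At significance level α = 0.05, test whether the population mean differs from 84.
One-sample t-test:
H₀: μ = 84
H₁: μ ≠ 84
df = n - 1 = 27
t = (x̄ - μ₀) / (s/√n) = (84.05 - 84) / (8.75/√28) = 0.030
p-value = 0.9761

Since p-value > α = 0.05, we fail to reject H₀.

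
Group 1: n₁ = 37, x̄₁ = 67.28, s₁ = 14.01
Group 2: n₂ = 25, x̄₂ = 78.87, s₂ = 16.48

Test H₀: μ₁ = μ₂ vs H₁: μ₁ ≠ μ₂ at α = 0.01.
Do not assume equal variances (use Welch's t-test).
Welch's two-sample t-test:
H₀: μ₁ = μ₂
H₁: μ₁ ≠ μ₂
s₁²/n₁ = 14.01²/37 = 5.3049,  s₂²/n₂ = 16.48²/25 = 10.8636
SE = √(s₁²/n₁ + s₂²/n₂) = √(5.3049 + 10.8636) = 4.0210
df (Welch-Satterthwaite) = (s₁²/n₁ + s₂²/n₂)² / [(s₁²/n₁)²/(n₁-1) + (s₂²/n₂)²/(n₂-1)] ≈ 45.87
t = (x̄₁ - x̄₂) / SE = (67.28 - 78.87) / 4.0210 = -11.59 / 4.0210 = -2.882
p-value = 0.0060

Since p-value < α = 0.01, we reject H₀.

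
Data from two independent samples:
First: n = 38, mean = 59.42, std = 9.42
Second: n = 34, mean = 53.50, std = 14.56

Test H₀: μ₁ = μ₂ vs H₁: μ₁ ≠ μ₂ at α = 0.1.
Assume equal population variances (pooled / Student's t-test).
Student's two-sample t-test (equal variances):
H₀: μ₁ = μ₂
H₁: μ₁ ≠ μ₂
df = n₁ + n₂ - 2 = 70
Pooled variance s_p² = [(n₁-1)s₁² + (n₂-1)s₂²] / (n₁ + n₂ - 2) = [(37)(9.42²) + (33)(14.56²)] / 70 = 146.8434
SE = √(s_p²(1/n₁ + 1/n₂)) = √(146.8434 × (1/38 + 1/34)) = 2.8606
t = (x̄₁ - x̄₂) / SE = (59.42 - 53.50) / 2.8606 = 5.92 / 2.8606 = 2.069
p-value = 0.0422

Since p-value < α = 0.1, we reject H₀.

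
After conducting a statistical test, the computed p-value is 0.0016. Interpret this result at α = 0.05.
Since p = 0.0016 < α = 0.05, reject H₀.
There is sufficient evidence to reject the null hypothesis; the result is statistically significant at the 0.05 level.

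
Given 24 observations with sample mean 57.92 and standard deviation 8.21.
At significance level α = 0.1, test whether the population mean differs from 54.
One-sample t-test:
H₀: μ = 54
H₁: μ ≠ 54
df = n - 1 = 23
t = (x̄ - μ₀) / (s/√n) = (57.92 - 54) / (8.21/√24) = 2.339
p-value = 0.0284

Since p-value < α = 0.1, we reject H₀.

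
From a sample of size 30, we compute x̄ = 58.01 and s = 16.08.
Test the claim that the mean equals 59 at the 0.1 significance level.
One-sample t-test:
H₀: μ = 59
H₁: μ ≠ 59
df = n - 1 = 29
t = (x̄ - μ₀) / (s/√n) = (58.01 - 59) / (16.08/√30) = -0.337
p-value = 0.7384

Since p-value > α = 0.1, we fail to reject H₀.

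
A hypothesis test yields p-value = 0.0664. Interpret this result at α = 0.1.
Since p = 0.0664 < α = 0.1, reject H₀.
There is sufficient evidence to reject the null hypothesis; the result is statistically significant at the 0.1 level.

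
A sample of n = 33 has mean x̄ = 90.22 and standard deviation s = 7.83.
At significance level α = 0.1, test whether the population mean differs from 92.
One-sample t-test:
H₀: μ = 92
H₁: μ ≠ 92
df = n - 1 = 32
t = (x̄ - μ₀) / (s/√n) = (90.22 - 92) / (7.83/√33) = -1.306
p-value = 0.2009

Since p-value > α = 0.1, we fail to reject H₀.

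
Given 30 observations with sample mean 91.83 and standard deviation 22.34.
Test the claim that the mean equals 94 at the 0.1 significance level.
One-sample t-test:
H₀: μ = 94
H₁: μ ≠ 94
df = n - 1 = 29
t = (x̄ - μ₀) / (s/√n) = (91.83 - 94) / (22.34/√30) = -0.532
p-value = 0.5988

Since p-value > α = 0.1, we fail to reject H₀.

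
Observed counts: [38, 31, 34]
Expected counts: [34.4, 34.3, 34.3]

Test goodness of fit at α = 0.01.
Chi-square goodness of fit test:
H₀: observed counts match expected distribution
H₁: observed counts differ from expected distribution
df = k - 1 = 2
χ² = Σ(O - E)²/E
   = (38 - 34.4)²/34.4 + (31 - 34.3)²/34.3 + (34 - 34.3)²/34.3
   = 0.377 + 0.317 + 0.003
   = 0.70
p-value = 0.7058

Since p-value > α = 0.01, we fail to reject H₀.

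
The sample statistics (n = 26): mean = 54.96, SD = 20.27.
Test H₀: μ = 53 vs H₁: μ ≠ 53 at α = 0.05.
One-sample t-test:
H₀: μ = 53
H₁: μ ≠ 53
df = n - 1 = 25
t = (x̄ - μ₀) / (s/√n) = (54.96 - 53) / (20.27/√26) = 0.493
p-value = 0.6263

Since p-value > α = 0.05, we fail to reject H₀.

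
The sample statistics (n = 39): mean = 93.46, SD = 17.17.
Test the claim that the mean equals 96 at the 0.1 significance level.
One-sample t-test:
H₀: μ = 96
H₁: μ ≠ 96
df = n - 1 = 38
t = (x̄ - μ₀) / (s/√n) = (93.46 - 96) / (17.17/√39) = -0.924
p-value = 0.3614

Since p-value > α = 0.1, we fail to reject H₀.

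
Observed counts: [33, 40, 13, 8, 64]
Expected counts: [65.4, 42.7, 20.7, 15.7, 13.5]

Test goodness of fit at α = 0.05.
Chi-square goodness of fit test:
H₀: observed counts match expected distribution
H₁: observed counts differ from expected distribution
df = k - 1 = 4
χ² = Σ(O - E)²/E
   = (33 - 65.4)²/65.4 + (40 - 42.7)²/42.7 + (13 - 20.7)²/20.7 + (8 - 15.7)²/15.7 + (64 - 13.5)²/13.5
   = 16.051 + 0.171 + 2.864 + 3.776 + 188.907
   = 211.77
p-value < 0.0001

Since p-value < α = 0.05, we reject H₀.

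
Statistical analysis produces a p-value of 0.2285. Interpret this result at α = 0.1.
Since p = 0.2285 > α = 0.1, fail to reject H₀.
There is insufficient evidence to reject the null hypothesis; the result is not statistically significant at the 0.1 level.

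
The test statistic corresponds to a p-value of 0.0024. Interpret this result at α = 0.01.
Since p = 0.0024 < α = 0.01, reject H₀.
There is sufficient evidence to reject the null hypothesis; the result is statistically significant at the 0.01 level.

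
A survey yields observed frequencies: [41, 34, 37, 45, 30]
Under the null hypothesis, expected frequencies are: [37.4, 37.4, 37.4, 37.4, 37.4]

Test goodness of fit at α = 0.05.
Chi-square goodness of fit test:
H₀: observed counts match expected distribution
H₁: observed counts differ from expected distribution
df = k - 1 = 4
χ² = Σ(O - E)²/E
   = (41 - 37.4)²/37.4 + (34 - 37.4)²/37.4 + (37 - 37.4)²/37.4 + (45 - 37.4)²/37.4 + (30 - 37.4)²/37.4
   = 0.347 + 0.309 + 0.004 + 1.544 + 1.464
   = 3.67
p-value = 0.4527

Since p-value > α = 0.05, we fail to reject H₀.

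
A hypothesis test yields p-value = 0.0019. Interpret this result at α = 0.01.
Since p = 0.0019 < α = 0.01, reject H₀.
There is sufficient evidence to reject the null hypothesis; the result is statistically significant at the 0.01 level.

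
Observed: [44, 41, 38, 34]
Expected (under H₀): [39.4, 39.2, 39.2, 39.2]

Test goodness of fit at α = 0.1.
Chi-square goodness of fit test:
H₀: observed counts match expected distribution
H₁: observed counts differ from expected distribution
df = k - 1 = 3
χ² = Σ(O - E)²/E
   = (44 - 39.4)²/39.4 + (41 - 39.2)²/39.2 + (38 - 39.2)²/39.2 + (34 - 39.2)²/39.2
   = 0.537 + 0.083 + 0.037 + 0.690
   = 1.35
p-value = 0.7182

Since p-value > α = 0.1, we fail to reject H₀.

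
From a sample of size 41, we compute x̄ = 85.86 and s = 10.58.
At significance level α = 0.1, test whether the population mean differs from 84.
One-sample t-test:
H₀: μ = 84
H₁: μ ≠ 84
df = n - 1 = 40
t = (x̄ - μ₀) / (s/√n) = (85.86 - 84) / (10.58/√41) = 1.126
p-value = 0.2670

Since p-value > α = 0.1, we fail to reject H₀.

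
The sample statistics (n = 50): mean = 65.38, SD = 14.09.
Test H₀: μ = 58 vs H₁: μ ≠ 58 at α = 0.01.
One-sample t-test:
H₀: μ = 58
H₁: μ ≠ 58
df = n - 1 = 49
t = (x̄ - μ₀) / (s/√n) = (65.38 - 58) / (14.09/√50) = 3.704
p-value = 0.0005

Since p-value < α = 0.01, we reject H₀.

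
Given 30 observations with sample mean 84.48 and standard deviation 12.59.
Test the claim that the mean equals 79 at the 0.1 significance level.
One-sample t-test:
H₀: μ = 79
H₁: μ ≠ 79
df = n - 1 = 29
t = (x̄ - μ₀) / (s/√n) = (84.48 - 79) / (12.59/√30) = 2.384
p-value = 0.0239

Since p-value < α = 0.1, we reject H₀.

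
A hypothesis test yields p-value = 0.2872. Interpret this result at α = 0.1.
Since p = 0.2872 > α = 0.1, fail to reject H₀.
There is insufficient evidence to reject the null hypothesis; the result is not statistically significant at the 0.1 level.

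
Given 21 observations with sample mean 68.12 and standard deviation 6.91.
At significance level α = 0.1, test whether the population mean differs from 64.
One-sample t-test:
H₀: μ = 64
H₁: μ ≠ 64
df = n - 1 = 20
t = (x̄ - μ₀) / (s/√n) = (68.12 - 64) / (6.91/√21) = 2.732
p-value = 0.0128

Since p-value < α = 0.1, we reject H₀.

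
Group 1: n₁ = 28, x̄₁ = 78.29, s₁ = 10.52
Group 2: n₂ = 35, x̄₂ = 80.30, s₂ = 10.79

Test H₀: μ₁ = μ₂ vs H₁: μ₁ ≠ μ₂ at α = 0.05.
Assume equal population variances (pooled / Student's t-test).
Student's two-sample t-test (equal variances):
H₀: μ₁ = μ₂
H₁: μ₁ ≠ μ₂
df = n₁ + n₂ - 2 = 61
Pooled variance s_p² = [(n₁-1)s₁² + (n₂-1)s₂²] / (n₁ + n₂ - 2) = [(27)(10.52²) + (34)(10.79²)] / 61 = 113.8774
SE = √(s_p²(1/n₁ + 1/n₂)) = √(113.8774 × (1/28 + 1/35)) = 2.7057
t = (x̄₁ - x̄₂) / SE = (78.29 - 80.30) / 2.7057 = -2.01 / 2.7057 = -0.743
p-value = 0.4604

Since p-value > α = 0.05, we fail to reject H₀.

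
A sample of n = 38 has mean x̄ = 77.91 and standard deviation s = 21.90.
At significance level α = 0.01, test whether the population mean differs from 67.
One-sample t-test:
H₀: μ = 67
H₁: μ ≠ 67
df = n - 1 = 37
t = (x̄ - μ₀) / (s/√n) = (77.91 - 67) / (21.90/√38) = 3.071
p-value = 0.0040

Since p-value < α = 0.01, we reject H₀.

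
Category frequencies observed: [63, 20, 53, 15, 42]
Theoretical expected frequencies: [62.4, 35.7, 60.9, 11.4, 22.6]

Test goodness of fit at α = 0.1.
Chi-square goodness of fit test:
H₀: observed counts match expected distribution
H₁: observed counts differ from expected distribution
df = k - 1 = 4
χ² = Σ(O - E)²/E
   = (63 - 62.4)²/62.4 + (20 - 35.7)²/35.7 + (53 - 60.9)²/60.9 + (15 - 11.4)²/11.4 + (42 - 22.6)²/22.6
   = 0.006 + 6.904 + 1.025 + 1.137 + 16.653
   = 25.72
p-value < 0.0001

Since p-value < α = 0.1, we reject H₀.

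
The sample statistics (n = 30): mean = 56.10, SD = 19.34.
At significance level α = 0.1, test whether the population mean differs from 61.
One-sample t-test:
H₀: μ = 61
H₁: μ ≠ 61
df = n - 1 = 29
t = (x̄ - μ₀) / (s/√n) = (56.10 - 61) / (19.34/√30) = -1.388
p-value = 0.1758

Since p-value > α = 0.1, we fail to reject H₀.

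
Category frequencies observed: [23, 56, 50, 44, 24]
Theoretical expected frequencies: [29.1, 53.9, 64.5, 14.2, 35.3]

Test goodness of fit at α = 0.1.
Chi-square goodness of fit test:
H₀: observed counts match expected distribution
H₁: observed counts differ from expected distribution
df = k - 1 = 4
χ² = Σ(O - E)²/E
   = (23 - 29.1)²/29.1 + (56 - 53.9)²/53.9 + (50 - 64.5)²/64.5 + (44 - 14.2)²/14.2 + (24 - 35.3)²/35.3
   = 1.279 + 0.082 + 3.260 + 62.538 + 3.617
   = 70.78
p-value < 0.0001

Since p-value < α = 0.1, we reject H₀.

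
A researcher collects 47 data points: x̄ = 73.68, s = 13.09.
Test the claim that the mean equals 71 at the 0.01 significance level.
One-sample t-test:
H₀: μ = 71
H₁: μ ≠ 71
df = n - 1 = 46
t = (x̄ - μ₀) / (s/√n) = (73.68 - 71) / (13.09/√47) = 1.404
p-value = 0.1672

Since p-value > α = 0.01, we fail to reject H₀.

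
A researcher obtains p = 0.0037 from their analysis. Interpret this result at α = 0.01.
Since p = 0.0037 < α = 0.01, reject H₀.
There is sufficient evidence to reject the null hypothesis; the result is statistically significant at the 0.01 level.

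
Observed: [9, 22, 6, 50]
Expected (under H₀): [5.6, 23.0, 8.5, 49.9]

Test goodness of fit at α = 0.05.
Chi-square goodness of fit test:
H₀: observed counts match expected distribution
H₁: observed counts differ from expected distribution
df = k - 1 = 3
χ² = Σ(O - E)²/E
   = (9 - 5.6)²/5.6 + (22 - 23.0)²/23.0 + (6 - 8.5)²/8.5 + (50 - 49.9)²/49.9
   = 2.064 + 0.043 + 0.735 + 0.000
   = 2.84
p-value = 0.4164

Since p-value > α = 0.05, we fail to reject H₀.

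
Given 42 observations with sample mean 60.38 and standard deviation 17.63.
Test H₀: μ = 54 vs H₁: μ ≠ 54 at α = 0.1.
One-sample t-test:
H₀: μ = 54
H₁: μ ≠ 54
df = n - 1 = 41
t = (x̄ - μ₀) / (s/√n) = (60.38 - 54) / (17.63/√42) = 2.345
p-value = 0.0239

Since p-value < α = 0.1, we reject H₀.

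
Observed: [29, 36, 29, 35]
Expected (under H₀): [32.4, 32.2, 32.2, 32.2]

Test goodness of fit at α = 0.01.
Chi-square goodness of fit test:
H₀: observed counts match expected distribution
H₁: observed counts differ from expected distribution
df = k - 1 = 3
χ² = Σ(O - E)²/E
   = (29 - 32.4)²/32.4 + (36 - 32.2)²/32.2 + (29 - 32.2)²/32.2 + (35 - 32.2)²/32.2
   = 0.357 + 0.448 + 0.318 + 0.243
   = 1.37
p-value = 0.7134

Since p-value > α = 0.01, we fail to reject H₀.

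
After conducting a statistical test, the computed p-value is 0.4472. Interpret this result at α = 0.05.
Since p = 0.4472 > α = 0.05, fail to reject H₀.
There is insufficient evidence to reject the null hypothesis; the result is not statistically significant at the 0.05 level.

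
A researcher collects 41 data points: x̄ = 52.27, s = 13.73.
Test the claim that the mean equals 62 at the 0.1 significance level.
One-sample t-test:
H₀: μ = 62
H₁: μ ≠ 62
df = n - 1 = 40
t = (x̄ - μ₀) / (s/√n) = (52.27 - 62) / (13.73/√41) = -4.538
p-value = 0.0001

Since p-value < α = 0.1, we reject H₀.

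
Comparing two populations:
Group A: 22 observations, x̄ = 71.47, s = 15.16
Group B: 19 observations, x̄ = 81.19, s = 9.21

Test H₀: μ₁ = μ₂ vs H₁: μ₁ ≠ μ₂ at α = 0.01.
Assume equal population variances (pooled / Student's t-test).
Student's two-sample t-test (equal variances):
H₀: μ₁ = μ₂
H₁: μ₁ ≠ μ₂
df = n₁ + n₂ - 2 = 39
Pooled variance s_p² = [(n₁-1)s₁² + (n₂-1)s₂²] / (n₁ + n₂ - 2) = [(21)(15.16²) + (18)(9.21²)] / 39 = 162.9018
SE = √(s_p²(1/n₁ + 1/n₂)) = √(162.9018 × (1/22 + 1/19)) = 3.9973
t = (x̄₁ - x̄₂) / SE = (71.47 - 81.19) / 3.9973 = -9.72 / 3.9973 = -2.432
p-value = 0.0197

Since p-value > α = 0.01, we fail to reject H₀.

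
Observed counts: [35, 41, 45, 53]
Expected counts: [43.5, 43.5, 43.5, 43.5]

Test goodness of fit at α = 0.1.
Chi-square goodness of fit test:
H₀: observed counts match expected distribution
H₁: observed counts differ from expected distribution
df = k - 1 = 3
χ² = Σ(O - E)²/E
   = (35 - 43.5)²/43.5 + (41 - 43.5)²/43.5 + (45 - 43.5)²/43.5 + (53 - 43.5)²/43.5
   = 1.661 + 0.144 + 0.052 + 2.075
   = 3.93
p-value = 0.2690

Since p-value > α = 0.1, we fail to reject H₀.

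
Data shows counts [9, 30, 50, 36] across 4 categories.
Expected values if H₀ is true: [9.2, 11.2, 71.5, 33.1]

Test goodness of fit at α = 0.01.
Chi-square goodness of fit test:
H₀: observed counts match expected distribution
H₁: observed counts differ from expected distribution
df = k - 1 = 3
χ² = Σ(O - E)²/E
   = (9 - 9.2)²/9.2 + (30 - 11.2)²/11.2 + (50 - 71.5)²/71.5 + (36 - 33.1)²/33.1
   = 0.004 + 31.557 + 6.465 + 0.254
   = 38.28
p-value < 0.0001

Since p-value < α = 0.01, we reject H₀.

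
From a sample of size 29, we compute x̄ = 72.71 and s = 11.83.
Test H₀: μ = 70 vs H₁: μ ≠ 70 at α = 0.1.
One-sample t-test:
H₀: μ = 70
H₁: μ ≠ 70
df = n - 1 = 28
t = (x̄ - μ₀) / (s/√n) = (72.71 - 70) / (11.83/√29) = 1.234
p-value = 0.2276

Since p-value > α = 0.1, we fail to reject H₀.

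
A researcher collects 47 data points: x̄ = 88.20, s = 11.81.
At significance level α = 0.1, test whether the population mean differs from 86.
One-sample t-test:
H₀: μ = 86
H₁: μ ≠ 86
df = n - 1 = 46
t = (x̄ - μ₀) / (s/√n) = (88.20 - 86) / (11.81/√47) = 1.277
p-value = 0.2080

Since p-value > α = 0.1, we fail to reject H₀.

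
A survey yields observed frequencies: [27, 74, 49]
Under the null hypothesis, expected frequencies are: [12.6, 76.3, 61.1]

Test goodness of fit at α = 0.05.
Chi-square goodness of fit test:
H₀: observed counts match expected distribution
H₁: observed counts differ from expected distribution
df = k - 1 = 2
χ² = Σ(O - E)²/E
   = (27 - 12.6)²/12.6 + (74 - 76.3)²/76.3 + (49 - 61.1)²/61.1
   = 16.457 + 0.069 + 2.396
   = 18.92
p-value = 0.0001

Since p-value < α = 0.05, we reject H₀.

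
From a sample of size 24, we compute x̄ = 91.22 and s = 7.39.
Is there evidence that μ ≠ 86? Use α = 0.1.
One-sample t-test:
H₀: μ = 86
H₁: μ ≠ 86
df = n - 1 = 23
t = (x̄ - μ₀) / (s/√n) = (91.22 - 86) / (7.39/√24) = 3.460
p-value = 0.0021

Since p-value < α = 0.1, we reject H₀.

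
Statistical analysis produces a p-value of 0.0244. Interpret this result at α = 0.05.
Since p = 0.0244 < α = 0.05, reject H₀.
There is sufficient evidence to reject the null hypothesis; the result is statistically significant at the 0.05 level.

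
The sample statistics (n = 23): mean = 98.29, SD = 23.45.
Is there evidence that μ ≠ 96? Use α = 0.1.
One-sample t-test:
H₀: μ = 96
H₁: μ ≠ 96
df = n - 1 = 22
t = (x̄ - μ₀) / (s/√n) = (98.29 - 96) / (23.45/√23) = 0.468
p-value = 0.6442

Since p-value > α = 0.1, we fail to reject H₀.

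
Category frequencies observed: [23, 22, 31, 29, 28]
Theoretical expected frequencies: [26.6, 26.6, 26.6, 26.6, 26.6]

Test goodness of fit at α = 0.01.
Chi-square goodness of fit test:
H₀: observed counts match expected distribution
H₁: observed counts differ from expected distribution
df = k - 1 = 4
χ² = Σ(O - E)²/E
   = (23 - 26.6)²/26.6 + (22 - 26.6)²/26.6 + (31 - 26.6)²/26.6 + (29 - 26.6)²/26.6 + (28 - 26.6)²/26.6
   = 0.487 + 0.795 + 0.728 + 0.217 + 0.074
   = 2.30
p-value = 0.6806

Since p-value > α = 0.01, we fail to reject H₀.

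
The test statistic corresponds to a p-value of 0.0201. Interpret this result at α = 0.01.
Since p = 0.0201 > α = 0.01, fail to reject H₀.
There is insufficient evidence to reject the null hypothesis; the result is not statistically significant at the 0.01 level.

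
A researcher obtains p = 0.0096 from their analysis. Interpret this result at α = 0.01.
Since p = 0.0096 < α = 0.01, reject H₀.
There is sufficient evidence to reject the null hypothesis; the result is statistically significant at the 0.01 level.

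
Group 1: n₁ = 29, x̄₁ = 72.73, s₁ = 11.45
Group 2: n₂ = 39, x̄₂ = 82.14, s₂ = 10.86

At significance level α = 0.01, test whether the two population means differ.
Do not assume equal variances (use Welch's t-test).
Welch's two-sample t-test:
H₀: μ₁ = μ₂
H₁: μ₁ ≠ μ₂
s₁²/n₁ = 11.45²/29 = 4.5208,  s₂²/n₂ = 10.86²/39 = 3.0241
SE = √(s₁²/n₁ + s₂²/n₂) = √(4.5208 + 3.0241) = 2.7468
df (Welch-Satterthwaite) = (s₁²/n₁ + s₂²/n₂)² / [(s₁²/n₁)²/(n₁-1) + (s₂²/n₂)²/(n₂-1)] ≈ 58.65
t = (x̄₁ - x̄₂) / SE = (72.73 - 82.14) / 2.7468 = -9.41 / 2.7468 = -3.426
p-value = 0.0011

Since p-value < α = 0.01, we reject H₀.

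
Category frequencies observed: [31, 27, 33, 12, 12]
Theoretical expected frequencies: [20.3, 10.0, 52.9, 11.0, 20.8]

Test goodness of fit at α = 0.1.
Chi-square goodness of fit test:
H₀: observed counts match expected distribution
H₁: observed counts differ from expected distribution
df = k - 1 = 4
χ² = Σ(O - E)²/E
   = (31 - 20.3)²/20.3 + (27 - 10.0)²/10.0 + (33 - 52.9)²/52.9 + (12 - 11.0)²/11.0 + (12 - 20.8)²/20.8
   = 5.640 + 28.900 + 7.486 + 0.091 + 3.723
   = 45.84
p-value < 0.0001

Since p-value < α = 0.1, we reject H₀.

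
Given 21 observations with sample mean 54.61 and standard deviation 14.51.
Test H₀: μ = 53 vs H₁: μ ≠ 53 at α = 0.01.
One-sample t-test:
H₀: μ = 53
H₁: μ ≠ 53
df = n - 1 = 20
t = (x̄ - μ₀) / (s/√n) = (54.61 - 53) / (14.51/√21) = 0.508
p-value = 0.6167

Since p-value > α = 0.01, we fail to reject H₀.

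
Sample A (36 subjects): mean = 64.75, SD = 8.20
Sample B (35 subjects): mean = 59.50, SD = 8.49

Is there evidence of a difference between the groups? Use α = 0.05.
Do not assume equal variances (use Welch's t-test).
Welch's two-sample t-test:
H₀: μ₁ = μ₂
H₁: μ₁ ≠ μ₂
s₁²/n₁ = 8.20²/36 = 1.8678,  s₂²/n₂ = 8.49²/35 = 2.0594
SE = √(s₁²/n₁ + s₂²/n₂) = √(1.8678 + 2.0594) = 1.9817
df (Welch-Satterthwaite) = (s₁²/n₁ + s₂²/n₂)² / [(s₁²/n₁)²/(n₁-1) + (s₂²/n₂)²/(n₂-1)] ≈ 68.72
t = (x̄₁ - x̄₂) / SE = (64.75 - 59.50) / 1.9817 = 5.25 / 1.9817 = 2.649
p-value = 0.0100

Since p-value < α = 0.05, we reject H₀.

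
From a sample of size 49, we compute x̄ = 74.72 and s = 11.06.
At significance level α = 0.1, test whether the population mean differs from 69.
One-sample t-test:
H₀: μ = 69
H₁: μ ≠ 69
df = n - 1 = 48
t = (x̄ - μ₀) / (s/√n) = (74.72 - 69) / (11.06/√49) = 3.620
p-value = 0.0007

Since p-value < α = 0.1, we reject H₀.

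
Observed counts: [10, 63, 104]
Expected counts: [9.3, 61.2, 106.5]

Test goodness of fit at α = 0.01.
Chi-square goodness of fit test:
H₀: observed counts match expected distribution
H₁: observed counts differ from expected distribution
df = k - 1 = 2
χ² = Σ(O - E)²/E
   = (10 - 9.3)²/9.3 + (63 - 61.2)²/61.2 + (104 - 106.5)²/106.5
   = 0.053 + 0.053 + 0.059
   = 0.16
p-value = 0.9211

Since p-value > α = 0.01, we fail to reject H₀.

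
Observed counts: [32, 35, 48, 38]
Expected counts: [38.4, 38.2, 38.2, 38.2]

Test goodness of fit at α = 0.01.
Chi-square goodness of fit test:
H₀: observed counts match expected distribution
H₁: observed counts differ from expected distribution
df = k - 1 = 3
χ² = Σ(O - E)²/E
   = (32 - 38.4)²/38.4 + (35 - 38.2)²/38.2 + (48 - 38.2)²/38.2 + (38 - 38.2)²/38.2
   = 1.067 + 0.268 + 2.514 + 0.001
   = 3.85
p-value = 0.2781

Since p-value > α = 0.01, we fail to reject H₀.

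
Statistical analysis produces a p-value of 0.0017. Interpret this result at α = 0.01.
Since p = 0.0017 < α = 0.01, reject H₀.
There is sufficient evidence to reject the null hypothesis; the result is statistically significant at the 0.01 level.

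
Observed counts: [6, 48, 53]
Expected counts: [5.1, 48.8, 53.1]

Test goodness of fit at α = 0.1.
Chi-square goodness of fit test:
H₀: observed counts match expected distribution
H₁: observed counts differ from expected distribution
df = k - 1 = 2
χ² = Σ(O - E)²/E
   = (6 - 5.1)²/5.1 + (48 - 48.8)²/48.8 + (53 - 53.1)²/53.1
   = 0.159 + 0.013 + 0.000
   = 0.17
p-value = 0.9175

Since p-value > α = 0.1, we fail to reject H₀.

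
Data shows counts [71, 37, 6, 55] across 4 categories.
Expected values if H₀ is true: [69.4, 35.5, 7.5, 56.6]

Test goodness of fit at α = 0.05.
Chi-square goodness of fit test:
H₀: observed counts match expected distribution
H₁: observed counts differ from expected distribution
df = k - 1 = 3
χ² = Σ(O - E)²/E
   = (71 - 69.4)²/69.4 + (37 - 35.5)²/35.5 + (6 - 7.5)²/7.5 + (55 - 56.6)²/56.6
   = 0.037 + 0.063 + 0.300 + 0.045
   = 0.45
p-value = 0.9307

Since p-value > α = 0.05, we fail to reject H₀.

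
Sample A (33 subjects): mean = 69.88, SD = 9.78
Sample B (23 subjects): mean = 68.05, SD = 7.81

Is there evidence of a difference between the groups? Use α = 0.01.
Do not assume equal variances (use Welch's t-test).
Welch's two-sample t-test:
H₀: μ₁ = μ₂
H₁: μ₁ ≠ μ₂
s₁²/n₁ = 9.78²/33 = 2.8984,  s₂²/n₂ = 7.81²/23 = 2.6520
SE = √(s₁²/n₁ + s₂²/n₂) = √(2.8984 + 2.6520) = 2.3559
df (Welch-Satterthwaite) = (s₁²/n₁ + s₂²/n₂)² / [(s₁²/n₁)²/(n₁-1) + (s₂²/n₂)²/(n₂-1)] ≈ 52.91
t = (x̄₁ - x̄₂) / SE = (69.88 - 68.05) / 2.3559 = 1.83 / 2.3559 = 0.777
p-value = 0.4408

Since p-value > α = 0.01, we fail to reject H₀.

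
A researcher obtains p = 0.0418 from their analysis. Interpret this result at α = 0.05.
Since p = 0.0418 < α = 0.05, reject H₀.
There is sufficient evidence to reject the null hypothesis; the result is statistically significant at the 0.05 level.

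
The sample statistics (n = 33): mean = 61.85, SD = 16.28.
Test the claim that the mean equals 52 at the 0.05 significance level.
One-sample t-test:
H₀: μ = 52
H₁: μ ≠ 52
df = n - 1 = 32
t = (x̄ - μ₀) / (s/√n) = (61.85 - 52) / (16.28/√33) = 3.476
p-value = 0.0015

Since p-value < α = 0.05, we reject H₀.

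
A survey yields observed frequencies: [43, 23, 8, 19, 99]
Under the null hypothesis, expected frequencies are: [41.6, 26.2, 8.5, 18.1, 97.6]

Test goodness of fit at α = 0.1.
Chi-square goodness of fit test:
H₀: observed counts match expected distribution
H₁: observed counts differ from expected distribution
df = k - 1 = 4
χ² = Σ(O - E)²/E
   = (43 - 41.6)²/41.6 + (23 - 26.2)²/26.2 + (8 - 8.5)²/8.5 + (19 - 18.1)²/18.1 + (99 - 97.6)²/97.6
   = 0.047 + 0.391 + 0.029 + 0.045 + 0.020
   = 0.53
p-value = 0.9703

Since p-value > α = 0.1, we fail to reject H₀.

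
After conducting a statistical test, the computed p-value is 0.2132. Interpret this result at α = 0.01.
Since p = 0.2132 > α = 0.01, fail to reject H₀.
There is insufficient evidence to reject the null hypothesis; the result is not statistically significant at the 0.01 level.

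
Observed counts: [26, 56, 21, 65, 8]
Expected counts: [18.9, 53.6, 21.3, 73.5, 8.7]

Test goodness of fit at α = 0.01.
Chi-square goodness of fit test:
H₀: observed counts match expected distribution
H₁: observed counts differ from expected distribution
df = k - 1 = 4
χ² = Σ(O - E)²/E
   = (26 - 18.9)²/18.9 + (56 - 53.6)²/53.6 + (21 - 21.3)²/21.3 + (65 - 73.5)²/73.5 + (8 - 8.7)²/8.7
   = 2.667 + 0.107 + 0.004 + 0.983 + 0.056
   = 3.82
p-value = 0.4312

Since p-value > α = 0.01, we fail to reject H₀.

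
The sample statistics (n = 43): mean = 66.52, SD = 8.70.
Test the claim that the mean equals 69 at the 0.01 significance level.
One-sample t-test:
H₀: μ = 69
H₁: μ ≠ 69
df = n - 1 = 42
t = (x̄ - μ₀) / (s/√n) = (66.52 - 69) / (8.70/√43) = -1.869
p-value = 0.0686

Since p-value > α = 0.01, we fail to reject H₀.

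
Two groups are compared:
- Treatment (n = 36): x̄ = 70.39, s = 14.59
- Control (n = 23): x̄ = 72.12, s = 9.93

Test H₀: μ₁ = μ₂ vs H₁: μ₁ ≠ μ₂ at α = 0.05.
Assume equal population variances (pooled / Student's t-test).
Student's two-sample t-test (equal variances):
H₀: μ₁ = μ₂
H₁: μ₁ ≠ μ₂
df = n₁ + n₂ - 2 = 57
Pooled variance s_p² = [(n₁-1)s₁² + (n₂-1)s₂²] / (n₁ + n₂ - 2) = [(35)(14.59²) + (22)(9.93²)] / 57 = 168.7665
SE = √(s_p²(1/n₁ + 1/n₂)) = √(168.7665 × (1/36 + 1/23)) = 3.4678
t = (x̄₁ - x̄₂) / SE = (70.39 - 72.12) / 3.4678 = -1.73 / 3.4678 = -0.499
p-value = 0.6198

Since p-value > α = 0.05, we fail to reject H₀.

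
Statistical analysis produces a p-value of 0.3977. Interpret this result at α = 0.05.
Since p = 0.3977 > α = 0.05, fail to reject H₀.
There is insufficient evidence to reject the null hypothesis; the result is not statistically significant at the 0.05 level.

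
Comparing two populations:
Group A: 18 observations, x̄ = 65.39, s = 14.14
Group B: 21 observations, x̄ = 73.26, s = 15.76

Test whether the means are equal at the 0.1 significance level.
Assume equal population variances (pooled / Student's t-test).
Student's two-sample t-test (equal variances):
H₀: μ₁ = μ₂
H₁: μ₁ ≠ μ₂
df = n₁ + n₂ - 2 = 37
Pooled variance s_p² = [(n₁-1)s₁² + (n₂-1)s₂²] / (n₁ + n₂ - 2) = [(17)(14.14²) + (20)(15.76²)] / 37 = 226.1223
SE = √(s_p²(1/n₁ + 1/n₂)) = √(226.1223 × (1/18 + 1/21)) = 4.8301
t = (x̄₁ - x̄₂) / SE = (65.39 - 73.26) / 4.8301 = -7.87 / 4.8301 = -1.629
p-value = 0.1117

Since p-value > α = 0.1, we fail to reject H₀.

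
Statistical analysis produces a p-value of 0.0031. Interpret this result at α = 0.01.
Since p = 0.0031 < α = 0.01, reject H₀.
There is sufficient evidence to reject the null hypothesis; the result is statistically significant at the 0.01 level.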